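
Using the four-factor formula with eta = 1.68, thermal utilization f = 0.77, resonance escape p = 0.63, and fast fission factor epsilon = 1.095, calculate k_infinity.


k_inf = eta * f * p * epsilon
k_inf = 1.68 * 0.77 * 0.63 * 1.095
k_inf = 0.89239

0.89239


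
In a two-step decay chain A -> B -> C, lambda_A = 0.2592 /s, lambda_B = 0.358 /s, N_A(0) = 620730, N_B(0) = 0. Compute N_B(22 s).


N_B(t) = lambda_A * N_A0 / (lambda_B - lambda_A) * [exp(-lambda_A*t) - exp(-lambda_B*t)]
exp(-0.2592*22) = 0.003337945; exp(-0.358*22) = 3.797490e-04
N_B = 0.2592 * 620730 / (0.358 - 0.2592) * (0.003337945 - 3.797490e-04)
N_B = 4817.3

4817.3


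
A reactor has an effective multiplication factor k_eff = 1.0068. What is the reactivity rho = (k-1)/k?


rho = (k_eff - 1) / k_eff
rho = (1.0068 - 1) / 1.0068
rho = 0.0067541

0.0067541


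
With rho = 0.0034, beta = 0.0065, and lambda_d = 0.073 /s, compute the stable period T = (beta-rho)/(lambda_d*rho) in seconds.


T = (beta - rho) / (lambda_d * rho)
T = (0.0065 - 0.0034) / (0.073 * 0.0034)
T = 12.490 s

12.490


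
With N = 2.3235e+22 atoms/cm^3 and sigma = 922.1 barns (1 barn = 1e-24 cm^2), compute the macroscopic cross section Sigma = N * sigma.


Sigma = N * sigma_barns * 1e-24
Sigma = 2.3235e+22 * 922.1 * 1e-24
Sigma = 21.425 /cm

21.425


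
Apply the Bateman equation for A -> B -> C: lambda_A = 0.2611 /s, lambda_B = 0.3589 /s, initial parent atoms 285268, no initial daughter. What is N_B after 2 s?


N_B(t) = lambda_A * N_A0 / (lambda_B - lambda_A) * [exp(-lambda_A*t) - exp(-lambda_B*t)]
exp(-0.2611*2) = 0.5932140; exp(-0.3589*2) = 0.4878243
N_B = 0.2611 * 285268 / (0.3589 - 0.2611) * (0.5932140 - 0.4878243)
N_B = 80264

80264


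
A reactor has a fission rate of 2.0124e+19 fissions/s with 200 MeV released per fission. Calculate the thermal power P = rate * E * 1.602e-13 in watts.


P = fission_rate * E_MeV * 1.602e-13
P = 2.0124e+19 * 200 * 1.602e-13
P = 6.4477e+08 W

6.4477e+08


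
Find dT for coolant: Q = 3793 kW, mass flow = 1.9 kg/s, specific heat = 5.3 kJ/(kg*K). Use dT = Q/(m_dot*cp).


dT = Q / (m_dot * cp)
dT = 3793 / (1.9 * 5.3)
dT = 376.66 C

376.66


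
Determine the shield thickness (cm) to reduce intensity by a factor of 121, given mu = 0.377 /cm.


x = ln(factor) / mu
x = ln(121) / 0.377
x = 12.721 cm

12.721


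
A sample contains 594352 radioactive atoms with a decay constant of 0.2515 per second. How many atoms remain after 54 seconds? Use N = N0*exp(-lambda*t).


N = N0 * exp(-lambda * t)
N = 594352 * exp(-0.2515 * 54)
N = 0.75143

0.75143


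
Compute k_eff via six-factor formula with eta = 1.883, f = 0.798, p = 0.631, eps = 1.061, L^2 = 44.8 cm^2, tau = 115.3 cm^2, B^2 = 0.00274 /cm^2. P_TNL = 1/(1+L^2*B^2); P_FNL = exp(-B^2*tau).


k_inf = eta*f*p*eps = 1.883*0.798*0.631*1.061 = 1.006000
P_TNL = 1/(1 + L^2*B^2) = 1/(1 + 44.8*0.00274) = 0.8906686
P_FNL = exp(-B^2*tau) = exp(-0.00274*115.3) = 0.7291163
k_eff = k_inf * P_TNL * P_FNL = 1.006000 * 0.8906686 * 0.7291163
k_eff = 0.65330

0.65330


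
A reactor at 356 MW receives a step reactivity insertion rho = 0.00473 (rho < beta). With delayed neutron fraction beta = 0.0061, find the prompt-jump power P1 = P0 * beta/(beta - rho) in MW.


P1/P0 = beta / (beta - rho)
P1/P0 = 0.0061 / (0.0061 - 0.00473) = 4.452555
P1 = 356 * 4.452555 = 1585.1 MW

1585.1


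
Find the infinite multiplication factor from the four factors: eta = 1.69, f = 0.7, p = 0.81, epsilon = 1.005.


k_inf = eta * f * p * epsilon
k_inf = 1.69 * 0.7 * 0.81 * 1.005
k_inf = 0.96302

0.96302


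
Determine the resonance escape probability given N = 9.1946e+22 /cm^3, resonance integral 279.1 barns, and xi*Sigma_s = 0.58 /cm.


p = exp(-N * I * 1e-24 / (xi*Sigma_s))
p = exp(-9.1946e+22 * 279.1 * 1e-24 / 0.58)
p = 6.0900e-20

6.0900e-20


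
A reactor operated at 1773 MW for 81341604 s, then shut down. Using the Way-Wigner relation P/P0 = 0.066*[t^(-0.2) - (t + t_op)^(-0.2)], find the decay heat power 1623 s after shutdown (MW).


P/P0 = 0.066 * [t^(-0.2) - (t + t_op)^(-0.2)]
P/P0 = 0.066 * [1623^(-0.2) - (1623 + 81341604)^(-0.2)]
P/P0 = 0.066 * [0.2280008 - 0.02617796] = 0.01332031
P = 1773 * 0.01332031 = 23.617 MW

23.617


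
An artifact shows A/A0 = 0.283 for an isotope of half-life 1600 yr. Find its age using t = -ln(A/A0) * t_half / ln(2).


lambda = ln(2) / t_half = ln(2) / 1600 = 4.332170e-04 /yr
t = -ln(A/A0) / lambda
t = -ln(0.283) / 4.332170e-04
t = 2913.8 yr

2913.8


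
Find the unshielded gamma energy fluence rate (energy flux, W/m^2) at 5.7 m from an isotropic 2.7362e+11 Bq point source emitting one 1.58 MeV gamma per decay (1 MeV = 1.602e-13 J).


psi = A * E * 1.602e-13 / (4*pi*r^2)
psi = 2.7362e+11 * 1.58 * 1.602e-13 / (4*pi*5.7^2)
psi = 1.6963e-04 W/m^2

1.6963e-04


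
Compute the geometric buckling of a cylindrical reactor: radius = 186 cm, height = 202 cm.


B^2 = (2.405/R)^2 + (pi/H)^2
B^2 = (2.405/186)^2 + (pi/202)^2
B^2 = 4.0907e-04 /cm^2

4.0907e-04


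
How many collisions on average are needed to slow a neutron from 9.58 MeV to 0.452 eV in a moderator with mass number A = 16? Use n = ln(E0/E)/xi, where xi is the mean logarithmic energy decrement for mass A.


xi = 1 + (A-1)^2/(2A)*ln((A-1)/(A+1)) = 0.1199467 (for A = 16)
n = ln(E0/E) / xi
n = ln(9.58e6 / 0.452) / 0.1199467
n = ln(2.119469e+07) / 0.1199467 = 140.64

140.64


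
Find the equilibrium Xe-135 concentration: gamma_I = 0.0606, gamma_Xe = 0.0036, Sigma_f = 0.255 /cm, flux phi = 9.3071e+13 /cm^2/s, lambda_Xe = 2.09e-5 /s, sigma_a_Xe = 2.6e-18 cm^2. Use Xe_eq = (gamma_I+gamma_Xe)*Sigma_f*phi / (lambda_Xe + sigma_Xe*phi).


Xe_eq = (gamma_I + gamma_Xe) * Sigma_f * phi / (lambda_Xe + sigma_Xe * phi)
Numerator = (0.0606 + 0.0036) * 0.255 * 9.3071e+13 = 1.523665e+12
Denominator = 2.09e-5 + 2.6e-18 * 9.3071e+13 = 2.628846e-04
Xe_eq = 1.523665e+12 / 2.628846e-04 = 5.7959e+15 /cm^3

5.7959e+15


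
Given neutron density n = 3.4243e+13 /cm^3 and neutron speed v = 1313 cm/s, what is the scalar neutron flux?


phi = n * v
phi = 3.4243e+13 * 1313
phi = 4.4961e+16 /cm^2/s

4.4961e+16


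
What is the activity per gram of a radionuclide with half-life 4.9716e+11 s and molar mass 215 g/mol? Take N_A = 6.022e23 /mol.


lambda = ln(2) / t_half = ln(2) / 4.9716e+11 = 1.394213e-12 /s
SA = lambda * N_A / M
SA = 1.394213e-12 * 6.022e23 / 215
SA = 3.9051e+09 Bq/g

3.9051e+09


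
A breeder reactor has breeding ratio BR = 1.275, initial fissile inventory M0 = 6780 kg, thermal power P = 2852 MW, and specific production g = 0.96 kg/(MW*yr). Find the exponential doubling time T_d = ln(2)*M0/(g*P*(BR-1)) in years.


Breeding gain G = BR - 1 = 1.275 - 1 = 0.275
Fissile production rate = g * P * G = 0.96 * 2852 * 0.275 = 752.928 kg/yr
T_d = ln(2) * M0 / (g * P * G)
T_d = ln(2) * 6780 / 752.928 = 6.2417 yr

6.2417


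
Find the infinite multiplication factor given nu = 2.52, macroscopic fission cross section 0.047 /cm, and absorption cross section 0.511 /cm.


k_inf = nu * Sigma_f / Sigma_a
k_inf = 2.52 * 0.047 / 0.511
k_inf = 0.23178

0.23178


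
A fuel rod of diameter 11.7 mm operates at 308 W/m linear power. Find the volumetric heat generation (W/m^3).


r = D / 2 / 1000 = 11.7 / 2 / 1000 = 0.00585 m
q''' = q' / (pi * r^2)
q''' = 308 / (pi * 0.00585^2)
q''' = 2.8648e+06 W/m^3

2.8648e+06


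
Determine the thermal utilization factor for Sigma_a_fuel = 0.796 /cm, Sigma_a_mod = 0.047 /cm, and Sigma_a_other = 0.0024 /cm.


f = Sigma_a_fuel / (Sigma_a_fuel + Sigma_a_mod + Sigma_a_other)
f = 0.796 / (0.796 + 0.047 + 0.0024)
f = 0.94157

0.94157


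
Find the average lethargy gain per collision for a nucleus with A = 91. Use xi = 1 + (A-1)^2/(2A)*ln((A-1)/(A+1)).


xi = 1 + (A-1)^2/(2A) * ln((A-1)/(A+1))
xi = 1 + (91-1)^2/(2*91) * ln((91-1)/(91 +1))
xi = 0.021818

0.021818


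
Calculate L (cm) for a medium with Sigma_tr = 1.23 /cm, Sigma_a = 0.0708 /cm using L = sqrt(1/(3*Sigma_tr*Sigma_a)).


D = 1 / (3 * Sigma_tr) = 1 / (3 * 1.23) = 0.2710027 cm
L = sqrt(D / Sigma_a)
L = sqrt(0.2710027 / 0.0708)
L = 1.9565 cm

1.9565


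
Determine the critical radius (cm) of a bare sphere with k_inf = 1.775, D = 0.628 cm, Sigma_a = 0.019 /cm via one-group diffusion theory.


L^2 = D / Sigma_a = 0.628 / 0.019 = 33.05263 cm^2
B_m^2 = (k_inf - 1) / L^2 = (1.775 - 1) / 33.05263 = 0.02344745 /cm^2
For a bare sphere: B_g = pi/R, so R_c = pi / sqrt(B_m^2)
R_c = pi / sqrt(0.02344745) = 20.516 cm

20.516


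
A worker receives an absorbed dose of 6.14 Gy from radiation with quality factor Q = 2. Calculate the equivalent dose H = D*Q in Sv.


H = D * Q
H = 6.14 * 2
H = 12.280 Sv

12.280


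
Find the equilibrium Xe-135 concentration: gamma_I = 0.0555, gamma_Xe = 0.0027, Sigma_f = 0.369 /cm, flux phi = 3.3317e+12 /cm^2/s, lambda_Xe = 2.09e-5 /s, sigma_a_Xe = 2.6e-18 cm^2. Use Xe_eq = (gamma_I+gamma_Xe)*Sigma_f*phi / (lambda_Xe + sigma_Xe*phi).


Xe_eq = (gamma_I + gamma_Xe) * Sigma_f * phi / (lambda_Xe + sigma_Xe * phi)
Numerator = (0.0555 + 0.0027) * 0.369 * 3.3317e+12 = 7.155092e+10
Denominator = 2.09e-5 + 2.6e-18 * 3.3317e+12 = 2.956242e-05
Xe_eq = 7.155092e+10 / 2.956242e-05 = 2.4203e+15 /cm^3

2.4203e+15


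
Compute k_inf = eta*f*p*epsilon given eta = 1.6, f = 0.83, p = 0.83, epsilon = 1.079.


k_inf = eta * f * p * epsilon
k_inf = 1.6 * 0.83 * 0.83 * 1.079
k_inf = 1.1893

1.1893


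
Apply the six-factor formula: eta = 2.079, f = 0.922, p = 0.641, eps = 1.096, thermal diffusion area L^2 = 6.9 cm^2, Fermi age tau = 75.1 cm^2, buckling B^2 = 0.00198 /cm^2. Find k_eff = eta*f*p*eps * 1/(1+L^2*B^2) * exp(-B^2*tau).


k_inf = eta*f*p*eps = 2.079*0.922*0.641*1.096 = 1.346648
P_TNL = 1/(1 + L^2*B^2) = 1/(1 + 6.9*0.00198) = 0.9865221
P_FNL = exp(-B^2*tau) = exp(-0.00198*75.1) = 0.8618293
k_eff = k_inf * P_TNL * P_FNL = 1.346648 * 0.9865221 * 0.8618293
k_eff = 1.1449

1.1449


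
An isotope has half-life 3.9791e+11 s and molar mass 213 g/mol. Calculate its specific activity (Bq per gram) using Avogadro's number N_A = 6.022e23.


lambda = ln(2) / t_half = ln(2) / 3.9791e+11 = 1.741970e-12 /s
SA = lambda * N_A / M
SA = 1.741970e-12 * 6.022e23 / 213
SA = 4.9249e+09 Bq/g

4.9249e+09


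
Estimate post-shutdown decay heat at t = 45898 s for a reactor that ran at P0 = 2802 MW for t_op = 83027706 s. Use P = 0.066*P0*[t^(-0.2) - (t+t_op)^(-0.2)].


P/P0 = 0.066 * [t^(-0.2) - (t + t_op)^(-0.2)]
P/P0 = 0.066 * [45898^(-0.2) - (45898 + 83027706)^(-0.2)]
P/P0 = 0.066 * [0.1168534 - 0.02606798] = 0.005991838
P = 2802 * 0.005991838 = 16.789 MW

16.789


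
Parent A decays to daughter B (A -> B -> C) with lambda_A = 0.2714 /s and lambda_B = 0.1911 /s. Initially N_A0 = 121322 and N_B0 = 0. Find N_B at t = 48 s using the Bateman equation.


N_B(t) = lambda_A * N_A0 / (lambda_B - lambda_A) * [exp(-lambda_A*t) - exp(-lambda_B*t)]
exp(-0.2714*48) = 2.199677e-06; exp(-0.1911*48) = 1.038254e-04
N_B = 0.2714 * 121322 / (0.1911 - 0.2714) * (2.199677e-06 - 1.038254e-04)
N_B = 41.671

41.671


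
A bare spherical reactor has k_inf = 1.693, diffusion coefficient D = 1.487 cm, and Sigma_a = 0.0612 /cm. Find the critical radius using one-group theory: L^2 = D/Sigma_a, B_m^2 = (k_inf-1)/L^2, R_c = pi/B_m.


L^2 = D / Sigma_a = 1.487 / 0.0612 = 24.29739 cm^2
B_m^2 = (k_inf - 1) / L^2 = (1.693 - 1) / 24.29739 = 0.02852158 /cm^2
For a bare sphere: B_g = pi/R, so R_c = pi / sqrt(B_m^2)
R_c = pi / sqrt(0.02852158) = 18.602 cm

18.602


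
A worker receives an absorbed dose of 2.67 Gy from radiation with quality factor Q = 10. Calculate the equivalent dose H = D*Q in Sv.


H = D * Q
H = 2.67 * 10
H = 26.700 Sv

26.700


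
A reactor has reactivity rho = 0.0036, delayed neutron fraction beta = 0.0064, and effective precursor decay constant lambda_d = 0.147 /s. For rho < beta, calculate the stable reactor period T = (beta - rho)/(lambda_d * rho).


T = (beta - rho) / (lambda_d * rho)
T = (0.0064 - 0.0036) / (0.147 * 0.0036)
T = 5.2910 s

5.2910


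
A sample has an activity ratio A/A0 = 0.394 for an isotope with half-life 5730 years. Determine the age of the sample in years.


lambda = ln(2) / t_half = ln(2) / 5730 = 1.209681e-04 /yr
t = -ln(A/A0) / lambda
t = -ln(0.394) / 1.209681e-04
t = 7699.6 yr

7699.6


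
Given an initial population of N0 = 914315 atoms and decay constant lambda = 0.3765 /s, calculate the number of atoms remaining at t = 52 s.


N = N0 * exp(-lambda * t)
N = 914315 * exp(-0.3765 * 52)
N = 0.0028739

0.0028739


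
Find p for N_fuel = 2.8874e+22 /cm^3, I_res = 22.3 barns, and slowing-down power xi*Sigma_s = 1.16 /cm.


p = exp(-N * I * 1e-24 / (xi*Sigma_s))
p = exp(-2.8874e+22 * 22.3 * 1e-24 / 1.16)
p = 0.57403

0.57403


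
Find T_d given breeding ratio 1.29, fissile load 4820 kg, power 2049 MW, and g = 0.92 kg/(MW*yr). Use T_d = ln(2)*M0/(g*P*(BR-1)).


Breeding gain G = BR - 1 = 1.29 - 1 = 0.29
Fissile production rate = g * P * G = 0.92 * 2049 * 0.29 = 546.6732 kg/yr
T_d = ln(2) * M0 / (g * P * G)
T_d = ln(2) * 4820 / 546.6732 = 6.1115 yr

6.1115


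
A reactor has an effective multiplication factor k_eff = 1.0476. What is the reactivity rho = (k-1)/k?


rho = (k_eff - 1) / k_eff
rho = (1.0476 - 1) / 1.0476
rho = 0.045437

0.045437


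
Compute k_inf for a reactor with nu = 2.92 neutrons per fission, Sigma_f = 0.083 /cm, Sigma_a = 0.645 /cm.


k_inf = nu * Sigma_f / Sigma_a
k_inf = 2.92 * 0.083 / 0.645
k_inf = 0.37575

0.37575


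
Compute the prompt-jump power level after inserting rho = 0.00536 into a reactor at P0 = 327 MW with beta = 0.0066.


P1/P0 = beta / (beta - rho)
P1/P0 = 0.0066 / (0.0066 - 0.00536) = 5.322581
P1 = 327 * 5.322581 = 1740.5 MW

1740.5


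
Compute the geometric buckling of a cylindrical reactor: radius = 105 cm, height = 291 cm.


B^2 = (2.405/R)^2 + (pi/H)^2
B^2 = (2.405/105)^2 + (pi/291)^2
B^2 = 6.4118e-04 /cm^2

6.4118e-04


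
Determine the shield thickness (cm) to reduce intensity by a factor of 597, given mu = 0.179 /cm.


x = ln(factor) / mu
x = ln(597) / 0.179
x = 35.709 cm

35.709


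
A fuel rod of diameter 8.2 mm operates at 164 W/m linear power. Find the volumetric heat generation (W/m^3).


r = D / 2 / 1000 = 8.2 / 2 / 1000 = 0.0041 m
q''' = q' / (pi * r^2)
q''' = 164 / (pi * 0.0041^2)
q''' = 3.1055e+06 W/m^3

3.1055e+06


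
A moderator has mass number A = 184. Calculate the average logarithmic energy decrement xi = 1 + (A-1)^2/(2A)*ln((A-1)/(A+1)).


xi = 1 + (A-1)^2/(2A) * ln((A-1)/(A+1))
xi = 1 + (184-1)^2/(2*184) * ln((184-1)/(184 +1))
xi = 0.010830

0.010830


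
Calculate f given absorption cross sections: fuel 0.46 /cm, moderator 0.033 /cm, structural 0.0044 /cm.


f = Sigma_a_fuel / (Sigma_a_fuel + Sigma_a_mod + Sigma_a_other)
f = 0.46 / (0.46 + 0.033 + 0.0044)
f = 0.92481

0.92481


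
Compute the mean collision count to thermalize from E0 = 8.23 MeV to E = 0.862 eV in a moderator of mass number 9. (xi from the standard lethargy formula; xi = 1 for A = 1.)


xi = 1 + (A-1)^2/(2A)*ln((A-1)/(A+1)) = 0.2066007 (for A = 9)
n = ln(E0/E) / xi
n = ln(8.23e6 / 0.862) / 0.2066007
n = ln(9.547564e+06) / 0.2066007 = 77.792

77.792


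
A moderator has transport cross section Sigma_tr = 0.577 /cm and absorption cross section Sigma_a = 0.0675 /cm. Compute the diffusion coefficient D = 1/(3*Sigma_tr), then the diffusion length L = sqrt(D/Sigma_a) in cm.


D = 1 / (3 * Sigma_tr) = 1 / (3 * 0.577) = 0.5777008 cm
L = sqrt(D / Sigma_a)
L = sqrt(0.5777008 / 0.0675)
L = 2.9255 cm

2.9255


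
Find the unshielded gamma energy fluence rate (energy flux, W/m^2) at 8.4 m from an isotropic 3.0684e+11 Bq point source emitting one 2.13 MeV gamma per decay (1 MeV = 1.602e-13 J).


psi = A * E * 1.602e-13 / (4*pi*r^2)
psi = 3.0684e+11 * 2.13 * 1.602e-13 / (4*pi*8.4^2)
psi = 1.1808e-04 W/m^2

1.1808e-04


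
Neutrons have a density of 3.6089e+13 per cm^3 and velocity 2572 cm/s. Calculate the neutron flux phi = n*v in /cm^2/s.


phi = n * v
phi = 3.6089e+13 * 2572
phi = 9.2821e+16 /cm^2/s

9.2821e+16


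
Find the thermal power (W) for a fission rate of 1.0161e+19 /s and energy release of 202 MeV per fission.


P = fission_rate * E_MeV * 1.602e-13
P = 1.0161e+19 * 202 * 1.602e-13
P = 3.2881e+08 W

3.2881e+08


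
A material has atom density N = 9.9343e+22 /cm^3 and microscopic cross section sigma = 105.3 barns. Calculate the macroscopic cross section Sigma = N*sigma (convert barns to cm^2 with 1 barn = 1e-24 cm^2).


Sigma = N * sigma_barns * 1e-24
Sigma = 9.9343e+22 * 105.3 * 1e-24
Sigma = 10.461 /cm

10.461


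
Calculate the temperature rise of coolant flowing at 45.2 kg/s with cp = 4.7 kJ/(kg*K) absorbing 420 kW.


dT = Q / (m_dot * cp)
dT = 420 / (45.2 * 4.7)
dT = 1.9770 C

1.9770


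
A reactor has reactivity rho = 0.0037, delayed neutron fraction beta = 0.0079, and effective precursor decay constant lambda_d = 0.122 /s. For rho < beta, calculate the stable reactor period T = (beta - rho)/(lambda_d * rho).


T = (beta - rho) / (lambda_d * rho)
T = (0.0079 - 0.0037) / (0.122 * 0.0037)
T = 9.3044 s

9.3044


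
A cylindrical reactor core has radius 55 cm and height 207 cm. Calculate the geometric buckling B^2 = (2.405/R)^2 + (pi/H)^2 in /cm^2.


B^2 = (2.405/R)^2 + (pi/H)^2
B^2 = (2.405/55)^2 + (pi/207)^2
B^2 = 0.0021424 /cm^2

0.0021424


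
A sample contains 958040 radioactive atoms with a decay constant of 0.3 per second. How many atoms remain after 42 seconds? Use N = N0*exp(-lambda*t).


N = N0 * exp(-lambda * t)
N = 958040 * exp(-0.3 * 42)
N = 3.2305

3.2305


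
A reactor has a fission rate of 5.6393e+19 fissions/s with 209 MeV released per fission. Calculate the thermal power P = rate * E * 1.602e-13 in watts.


P = fission_rate * E_MeV * 1.602e-13
P = 5.6393e+19 * 209 * 1.602e-13
P = 1.8881e+09 W

1.8881e+09


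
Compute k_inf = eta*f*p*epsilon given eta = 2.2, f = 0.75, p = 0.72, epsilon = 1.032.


k_inf = eta * f * p * epsilon
k_inf = 2.2 * 0.75 * 0.72 * 1.032
k_inf = 1.2260

1.2260


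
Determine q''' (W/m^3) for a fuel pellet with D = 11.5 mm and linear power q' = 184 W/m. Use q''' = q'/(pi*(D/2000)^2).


r = D / 2 / 1000 = 11.5 / 2 / 1000 = 0.00575 m
q''' = q' / (pi * r^2)
q''' = 184 / (pi * 0.00575^2)
q''' = 1.7715e+06 W/m^3

1.7715e+06


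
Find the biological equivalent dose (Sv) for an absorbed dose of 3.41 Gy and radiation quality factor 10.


H = D * Q
H = 3.41 * 10
H = 34.100 Sv

34.100


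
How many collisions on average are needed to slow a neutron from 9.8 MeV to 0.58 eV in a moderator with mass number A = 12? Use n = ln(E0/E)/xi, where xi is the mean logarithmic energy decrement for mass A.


xi = 1 + (A-1)^2/(2A)*ln((A-1)/(A+1)) = 0.1577690 (for A = 12)
n = ln(E0/E) / xi
n = ln(9.8e6 / 0.58) / 0.1577690
n = ln(1.689655e+07) / 0.1577690 = 105.49

105.49


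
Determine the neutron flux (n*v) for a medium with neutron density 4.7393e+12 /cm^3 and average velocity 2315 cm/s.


phi = n * v
phi = 4.7393e+12 * 2315
phi = 1.0971e+16 /cm^2/s

1.0971e+16


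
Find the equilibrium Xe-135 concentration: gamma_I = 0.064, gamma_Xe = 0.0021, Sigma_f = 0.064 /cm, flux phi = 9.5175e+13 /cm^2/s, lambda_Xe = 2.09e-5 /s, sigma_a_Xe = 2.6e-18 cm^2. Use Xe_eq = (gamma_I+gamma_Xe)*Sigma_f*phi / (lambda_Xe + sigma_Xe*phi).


Xe_eq = (gamma_I + gamma_Xe) * Sigma_f * phi / (lambda_Xe + sigma_Xe * phi)
Numerator = (0.064 + 0.0021) * 0.064 * 9.5175e+13 = 4.026283e+11
Denominator = 2.09e-5 + 2.6e-18 * 9.5175e+13 = 2.683550e-04
Xe_eq = 4.026283e+11 / 2.683550e-04 = 1.5004e+15 /cm^3

1.5004e+15


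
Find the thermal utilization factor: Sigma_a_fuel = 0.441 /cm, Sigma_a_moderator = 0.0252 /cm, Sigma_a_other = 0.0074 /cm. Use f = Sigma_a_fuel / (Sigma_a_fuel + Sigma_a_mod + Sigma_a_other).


f = Sigma_a_fuel / (Sigma_a_fuel + Sigma_a_mod + Sigma_a_other)
f = 0.441 / (0.441 + 0.0252 + 0.0074)
f = 0.93117

0.93117


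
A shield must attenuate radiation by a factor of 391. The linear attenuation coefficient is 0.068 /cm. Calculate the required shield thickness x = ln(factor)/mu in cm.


x = ln(factor) / mu
x = ln(391) / 0.068
x = 87.775 cm

87.775


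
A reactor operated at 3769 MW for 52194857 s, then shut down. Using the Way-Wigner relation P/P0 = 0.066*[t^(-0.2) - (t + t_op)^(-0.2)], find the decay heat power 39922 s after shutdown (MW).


P/P0 = 0.066 * [t^(-0.2) - (t + t_op)^(-0.2)]
P/P0 = 0.066 * [39922^(-0.2) - (39922 + 52194857)^(-0.2)]
P/P0 = 0.066 * [0.1201593 - 0.02860277] = 0.006042731
P = 3769 * 0.006042731 = 22.775 MW

22.775


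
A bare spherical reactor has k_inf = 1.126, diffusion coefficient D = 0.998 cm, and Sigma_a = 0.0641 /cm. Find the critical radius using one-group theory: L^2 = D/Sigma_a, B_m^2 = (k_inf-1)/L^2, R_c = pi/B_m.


L^2 = D / Sigma_a = 0.998 / 0.0641 = 15.56942 cm^2
B_m^2 = (k_inf - 1) / L^2 = (1.126 - 1) / 15.56942 = 0.008092787 /cm^2
For a bare sphere: B_g = pi/R, so R_c = pi / sqrt(B_m^2)
R_c = pi / sqrt(0.008092787) = 34.922 cm

34.922


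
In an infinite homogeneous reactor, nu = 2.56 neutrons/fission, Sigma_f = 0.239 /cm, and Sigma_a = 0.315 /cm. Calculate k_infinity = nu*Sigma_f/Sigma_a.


k_inf = nu * Sigma_f / Sigma_a
k_inf = 2.56 * 0.239 / 0.315
k_inf = 1.9423

1.9423


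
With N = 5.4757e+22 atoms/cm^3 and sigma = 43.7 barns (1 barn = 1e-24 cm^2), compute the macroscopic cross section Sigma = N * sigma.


Sigma = N * sigma_barns * 1e-24
Sigma = 5.4757e+22 * 43.7 * 1e-24
Sigma = 2.3929 /cm

2.3929


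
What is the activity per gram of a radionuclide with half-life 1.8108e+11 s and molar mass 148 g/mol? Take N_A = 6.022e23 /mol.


lambda = ln(2) / t_half = ln(2) / 1.8108e+11 = 3.827851e-12 /s
SA = lambda * N_A / M
SA = 3.827851e-12 * 6.022e23 / 148
SA = 1.5575e+10 Bq/g

1.5575e+10


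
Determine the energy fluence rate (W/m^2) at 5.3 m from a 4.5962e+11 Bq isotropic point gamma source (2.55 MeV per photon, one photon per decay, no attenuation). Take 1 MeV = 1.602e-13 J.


psi = A * E * 1.602e-13 / (4*pi*r^2)
psi = 4.5962e+11 * 2.55 * 1.602e-13 / (4*pi*5.3^2)
psi = 5.3191e-04 W/m^2

5.3191e-04


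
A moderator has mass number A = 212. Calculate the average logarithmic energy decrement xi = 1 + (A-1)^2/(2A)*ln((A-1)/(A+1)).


xi = 1 + (A-1)^2/(2A) * ln((A-1)/(A+1))
xi = 1 + (212-1)^2/(2*212) * ln((212-1)/(212 +1))
xi = 0.0094044

0.0094044


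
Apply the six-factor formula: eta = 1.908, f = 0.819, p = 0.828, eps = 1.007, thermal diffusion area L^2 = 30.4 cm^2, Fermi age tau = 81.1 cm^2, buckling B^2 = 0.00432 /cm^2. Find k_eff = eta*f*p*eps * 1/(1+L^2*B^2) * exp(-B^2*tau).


k_inf = eta*f*p*eps = 1.908*0.819*0.828*1.007 = 1.302933
P_TNL = 1/(1 + L^2*B^2) = 1/(1 + 30.4*0.00432) = 0.8839170
P_FNL = exp(-B^2*tau) = exp(-0.00432*81.1) = 0.7044401
k_eff = k_inf * P_TNL * P_FNL = 1.302933 * 0.8839170 * 0.7044401
k_eff = 0.81129

0.81129


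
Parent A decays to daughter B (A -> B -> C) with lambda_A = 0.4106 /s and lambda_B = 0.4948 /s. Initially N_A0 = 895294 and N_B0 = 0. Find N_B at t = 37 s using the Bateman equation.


N_B(t) = lambda_A * N_A0 / (lambda_B - lambda_A) * [exp(-lambda_A*t) - exp(-lambda_B*t)]
exp(-0.4106*37) = 2.524128e-07; exp(-0.4948*37) = 1.119722e-08
N_B = 0.4106 * 895294 / (0.4948 - 0.4106) * (2.524128e-07 - 1.119722e-08)
N_B = 1.0531

1.0531


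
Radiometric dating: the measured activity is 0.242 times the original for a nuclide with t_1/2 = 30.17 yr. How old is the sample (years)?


lambda = ln(2) / t_half = ln(2) / 30.17 = 0.02297472 /yr
t = -ln(A/A0) / lambda
t = -ln(0.242) / 0.02297472
t = 61.756 yr

61.756


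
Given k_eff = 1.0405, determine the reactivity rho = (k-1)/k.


rho = (k_eff - 1) / k_eff
rho = (1.0405 - 1) / 1.0405
rho = 0.038924

0.038924


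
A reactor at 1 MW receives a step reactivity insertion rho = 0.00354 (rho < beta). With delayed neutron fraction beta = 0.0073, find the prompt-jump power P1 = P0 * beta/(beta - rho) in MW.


P1/P0 = beta / (beta - rho)
P1/P0 = 0.0073 / (0.0073 - 0.00354) = 1.941489
P1 = 1 * 1.941489 = 1.9415 MW

1.9415


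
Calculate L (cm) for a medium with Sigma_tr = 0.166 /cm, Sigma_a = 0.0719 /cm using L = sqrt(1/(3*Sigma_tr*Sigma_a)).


D = 1 / (3 * Sigma_tr) = 1 / (3 * 0.166) = 2.008032 cm
L = sqrt(D / Sigma_a)
L = sqrt(2.008032 / 0.0719)
L = 5.2847 cm

5.2847


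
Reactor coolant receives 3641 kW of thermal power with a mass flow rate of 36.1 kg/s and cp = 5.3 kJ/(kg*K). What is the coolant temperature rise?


dT = Q / (m_dot * cp)
dT = 3641 / (36.1 * 5.3)
dT = 19.030 C

19.030


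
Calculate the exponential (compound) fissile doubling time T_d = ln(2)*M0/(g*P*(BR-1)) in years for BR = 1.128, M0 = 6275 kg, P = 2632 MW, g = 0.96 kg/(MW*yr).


Breeding gain G = BR - 1 = 1.128 - 1 = 0.128
Fissile production rate = g * P * G = 0.96 * 2632 * 0.128 = 323.42016 kg/yr
T_d = ln(2) * M0 / (g * P * G)
T_d = ln(2) * 6275 / 323.42016 = 13.448 yr

13.448


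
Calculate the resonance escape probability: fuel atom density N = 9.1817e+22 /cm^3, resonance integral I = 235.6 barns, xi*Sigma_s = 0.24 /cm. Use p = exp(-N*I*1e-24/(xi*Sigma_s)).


p = exp(-N * I * 1e-24 / (xi*Sigma_s))
p = exp(-9.1817e+22 * 235.6 * 1e-24 / 0.24)
p = 7.1686e-40

7.1686e-40


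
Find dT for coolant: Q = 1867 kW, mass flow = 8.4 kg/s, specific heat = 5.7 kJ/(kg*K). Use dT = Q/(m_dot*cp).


dT = Q / (m_dot * cp)
dT = 1867 / (8.4 * 5.7)
dT = 38.993 C

38.993


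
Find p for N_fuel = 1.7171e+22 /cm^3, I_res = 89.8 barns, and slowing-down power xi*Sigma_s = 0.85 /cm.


p = exp(-N * I * 1e-24 / (xi*Sigma_s))
p = exp(-1.7171e+22 * 89.8 * 1e-24 / 0.85)
p = 0.16299

0.16299


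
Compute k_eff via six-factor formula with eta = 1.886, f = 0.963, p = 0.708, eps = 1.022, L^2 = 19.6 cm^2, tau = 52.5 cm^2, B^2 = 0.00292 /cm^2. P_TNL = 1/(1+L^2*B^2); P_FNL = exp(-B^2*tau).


k_inf = eta*f*p*eps = 1.886*0.963*0.708*1.022 = 1.314172
P_TNL = 1/(1 + L^2*B^2) = 1/(1 + 19.6*0.00292) = 0.9458662
P_FNL = exp(-B^2*tau) = exp(-0.00292*52.5) = 0.8578723
k_eff = k_inf * P_TNL * P_FNL = 1.314172 * 0.9458662 * 0.8578723
k_eff = 1.0664

1.0664


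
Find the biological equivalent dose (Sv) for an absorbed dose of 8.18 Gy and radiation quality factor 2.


H = D * Q
H = 8.18 * 2
H = 16.360 Sv

16.360


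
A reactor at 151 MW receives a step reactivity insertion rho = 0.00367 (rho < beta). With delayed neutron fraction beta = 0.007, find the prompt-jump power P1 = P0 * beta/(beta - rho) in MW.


P1/P0 = beta / (beta - rho)
P1/P0 = 0.007 / (0.007 - 0.00367) = 2.102102
P1 = 151 * 2.102102 = 317.42 MW

317.42


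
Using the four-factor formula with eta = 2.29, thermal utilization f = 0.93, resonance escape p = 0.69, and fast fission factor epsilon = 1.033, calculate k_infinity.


k_inf = eta * f * p * epsilon
k_inf = 2.29 * 0.93 * 0.69 * 1.033
k_inf = 1.5180

1.5180


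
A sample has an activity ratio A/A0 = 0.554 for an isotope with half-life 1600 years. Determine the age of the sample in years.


lambda = ln(2) / t_half = ln(2) / 1600 = 4.332170e-04 /yr
t = -ln(A/A0) / lambda
t = -ln(0.554) / 4.332170e-04
t = 1363.3 yr

1363.3


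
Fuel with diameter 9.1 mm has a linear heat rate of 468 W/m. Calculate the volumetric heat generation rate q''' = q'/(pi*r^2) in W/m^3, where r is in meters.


r = D / 2 / 1000 = 9.1 / 2 / 1000 = 0.00455 m
q''' = q' / (pi * r^2)
q''' = 468 / (pi * 0.00455^2)
q''' = 7.1957e+06 W/m^3

7.1957e+06


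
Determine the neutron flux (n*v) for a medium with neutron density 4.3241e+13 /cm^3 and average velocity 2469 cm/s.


phi = n * v
phi = 4.3241e+13 * 2469
phi = 1.0676e+17 /cm^2/s

1.0676e+17


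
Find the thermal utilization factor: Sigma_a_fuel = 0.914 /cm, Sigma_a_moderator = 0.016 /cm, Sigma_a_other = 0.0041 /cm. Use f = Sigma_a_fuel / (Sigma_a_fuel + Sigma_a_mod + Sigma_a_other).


f = Sigma_a_fuel / (Sigma_a_fuel + Sigma_a_mod + Sigma_a_other)
f = 0.914 / (0.914 + 0.016 + 0.0041)
f = 0.97848

0.97848


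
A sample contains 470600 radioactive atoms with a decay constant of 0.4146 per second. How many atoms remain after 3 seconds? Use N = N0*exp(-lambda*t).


N = N0 * exp(-lambda * t)
N = 470600 * exp(-0.4146 * 3)
N = 135668

135668


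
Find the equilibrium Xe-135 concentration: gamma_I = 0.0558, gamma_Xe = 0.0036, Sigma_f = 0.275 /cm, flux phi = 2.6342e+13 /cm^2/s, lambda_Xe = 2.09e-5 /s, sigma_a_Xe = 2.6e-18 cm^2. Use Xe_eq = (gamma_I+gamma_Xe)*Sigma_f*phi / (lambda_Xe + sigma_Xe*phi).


Xe_eq = (gamma_I + gamma_Xe) * Sigma_f * phi / (lambda_Xe + sigma_Xe * phi)
Numerator = (0.0558 + 0.0036) * 0.275 * 2.6342e+13 = 4.302966e+11
Denominator = 2.09e-5 + 2.6e-18 * 2.6342e+13 = 8.938920e-05
Xe_eq = 4.302966e+11 / 8.938920e-05 = 4.8137e+15 /cm^3

4.8137e+15


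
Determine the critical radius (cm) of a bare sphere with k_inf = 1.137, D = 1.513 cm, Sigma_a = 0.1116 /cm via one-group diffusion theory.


L^2 = D / Sigma_a = 1.513 / 0.1116 = 13.55735 cm^2
B_m^2 = (k_inf - 1) / L^2 = (1.137 - 1) / 13.55735 = 0.01010522 /cm^2
For a bare sphere: B_g = pi/R, so R_c = pi / sqrt(B_m^2)
R_c = pi / sqrt(0.01010522) = 31.252 cm

31.252


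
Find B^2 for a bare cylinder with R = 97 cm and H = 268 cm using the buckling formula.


B^2 = (2.405/R)^2 + (pi/H)^2
B^2 = (2.405/97)^2 + (pi/268)^2
B^2 = 7.5215e-04 /cm^2

7.5215e-04


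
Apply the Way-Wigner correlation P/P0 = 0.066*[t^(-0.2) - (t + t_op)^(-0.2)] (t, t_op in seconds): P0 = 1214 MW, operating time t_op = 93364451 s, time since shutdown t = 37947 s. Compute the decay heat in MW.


P/P0 = 0.066 * [t^(-0.2) - (t + t_op)^(-0.2)]
P/P0 = 0.066 * [37947^(-0.2) - (37947 + 93364451)^(-0.2)]
P/P0 = 0.066 * [0.1213849 - 0.02546410] = 0.006330773
P = 1214 * 0.006330773 = 7.6856 MW

7.6856


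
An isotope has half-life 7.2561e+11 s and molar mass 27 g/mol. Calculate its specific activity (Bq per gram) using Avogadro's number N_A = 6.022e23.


lambda = ln(2) / t_half = ln(2) / 7.2561e+11 = 9.552613e-13 /s
SA = lambda * N_A / M
SA = 9.552613e-13 * 6.022e23 / 27
SA = 2.1306e+10 Bq/g

2.1306e+10


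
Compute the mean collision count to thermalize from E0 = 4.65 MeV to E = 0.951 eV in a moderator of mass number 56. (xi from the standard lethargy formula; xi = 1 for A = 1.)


xi = 1 + (A-1)^2/(2A)*ln((A-1)/(A+1)) = 0.03529286 (for A = 56)
n = ln(E0/E) / xi
n = ln(4.65e6 / 0.951) / 0.03529286
n = ln(4.889590e+06) / 0.03529286 = 436.42

436.42


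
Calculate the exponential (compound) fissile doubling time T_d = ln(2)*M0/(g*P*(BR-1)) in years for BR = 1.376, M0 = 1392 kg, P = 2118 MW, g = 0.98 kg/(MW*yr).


Breeding gain G = BR - 1 = 1.376 - 1 = 0.376
Fissile production rate = g * P * G = 0.98 * 2118 * 0.376 = 780.44064 kg/yr
T_d = ln(2) * M0 / (g * P * G)
T_d = ln(2) * 1392 / 780.44064 = 1.2363 yr

1.2363


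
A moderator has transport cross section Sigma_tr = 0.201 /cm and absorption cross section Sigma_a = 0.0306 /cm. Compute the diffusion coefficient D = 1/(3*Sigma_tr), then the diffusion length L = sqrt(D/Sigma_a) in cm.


D = 1 / (3 * Sigma_tr) = 1 / (3 * 0.201) = 1.658375 cm
L = sqrt(D / Sigma_a)
L = sqrt(1.658375 / 0.0306)
L = 7.3617 cm

7.3617


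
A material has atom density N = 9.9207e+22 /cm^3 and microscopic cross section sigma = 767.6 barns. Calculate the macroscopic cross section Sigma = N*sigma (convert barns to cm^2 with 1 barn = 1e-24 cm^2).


Sigma = N * sigma_barns * 1e-24
Sigma = 9.9207e+22 * 767.6 * 1e-24
Sigma = 76.151 /cm

76.151


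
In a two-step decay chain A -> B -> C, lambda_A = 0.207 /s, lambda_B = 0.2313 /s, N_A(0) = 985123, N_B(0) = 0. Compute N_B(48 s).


N_B(t) = lambda_A * N_A0 / (lambda_B - lambda_A) * [exp(-lambda_A*t) - exp(-lambda_B*t)]
exp(-0.207*48) = 4.840052e-05; exp(-0.2313*48) = 1.507610e-05
N_B = 0.207 * 985123 / (0.2313 - 0.207) * (4.840052e-05 - 1.507610e-05)
N_B = 279.65

279.65


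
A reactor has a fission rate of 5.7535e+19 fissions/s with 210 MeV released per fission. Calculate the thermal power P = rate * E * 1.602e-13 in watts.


P = fission_rate * E_MeV * 1.602e-13
P = 5.7535e+19 * 210 * 1.602e-13
P = 1.9356e+09 W

1.9356e+09


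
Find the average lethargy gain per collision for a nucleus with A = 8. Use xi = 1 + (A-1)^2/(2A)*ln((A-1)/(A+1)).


xi = 1 + (A-1)^2/(2A) * ln((A-1)/(A+1))
xi = 1 + (8-1)^2/(2*8) * ln((8-1)/(8 +1))
xi = 0.23035

0.23035


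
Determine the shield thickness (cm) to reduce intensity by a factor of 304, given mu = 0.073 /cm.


x = ln(factor) / mu
x = ln(304) / 0.073
x = 78.315 cm

78.315


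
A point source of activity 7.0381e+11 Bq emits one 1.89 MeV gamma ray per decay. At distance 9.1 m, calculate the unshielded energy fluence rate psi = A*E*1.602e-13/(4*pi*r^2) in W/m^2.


psi = A * E * 1.602e-13 / (4*pi*r^2)
psi = 7.0381e+11 * 1.89 * 1.602e-13 / (4*pi*9.1^2)
psi = 2.0478e-04 W/m^2

2.0478e-04


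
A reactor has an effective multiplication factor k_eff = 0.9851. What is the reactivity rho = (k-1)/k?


rho = (k_eff - 1) / k_eff
rho = (0.9851 - 1) / 0.9851
rho = -0.015125

-0.015125


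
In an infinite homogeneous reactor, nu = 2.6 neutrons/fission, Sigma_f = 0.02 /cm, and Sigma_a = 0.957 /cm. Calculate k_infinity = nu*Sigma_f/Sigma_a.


k_inf = nu * Sigma_f / Sigma_a
k_inf = 2.6 * 0.02 / 0.957
k_inf = 0.054336

0.054336


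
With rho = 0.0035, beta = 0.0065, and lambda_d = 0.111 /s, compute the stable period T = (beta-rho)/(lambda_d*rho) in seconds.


T = (beta - rho) / (lambda_d * rho)
T = (0.0065 - 0.0035) / (0.111 * 0.0035)
T = 7.7220 s

7.7220


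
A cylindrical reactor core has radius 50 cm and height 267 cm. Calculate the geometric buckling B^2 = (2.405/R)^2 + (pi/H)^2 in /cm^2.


B^2 = (2.405/R)^2 + (pi/H)^2
B^2 = (2.405/50)^2 + (pi/267)^2
B^2 = 0.0024521 /cm^2

0.0024521


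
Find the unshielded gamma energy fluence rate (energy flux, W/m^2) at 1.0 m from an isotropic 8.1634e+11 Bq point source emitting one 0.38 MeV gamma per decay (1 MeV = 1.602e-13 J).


psi = A * E * 1.602e-13 / (4*pi*r^2)
psi = 8.1634e+11 * 0.38 * 1.602e-13 / (4*pi*1.0^2)
psi = 0.0039546 W/m^2

0.0039546


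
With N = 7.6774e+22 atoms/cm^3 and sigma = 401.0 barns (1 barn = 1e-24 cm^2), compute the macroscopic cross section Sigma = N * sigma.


Sigma = N * sigma_barns * 1e-24
Sigma = 7.6774e+22 * 401.0 * 1e-24
Sigma = 30.786 /cm

30.786


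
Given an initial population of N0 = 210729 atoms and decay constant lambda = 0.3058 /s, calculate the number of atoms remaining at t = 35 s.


N = N0 * exp(-lambda * t)
N = 210729 * exp(-0.3058 * 35)
N = 4.7366

4.7366


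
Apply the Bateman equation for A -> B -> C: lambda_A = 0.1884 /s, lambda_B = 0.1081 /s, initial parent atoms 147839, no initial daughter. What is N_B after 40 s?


N_B(t) = lambda_A * N_A0 / (lambda_B - lambda_A) * [exp(-lambda_A*t) - exp(-lambda_B*t)]
exp(-0.1884*40) = 5.335275e-04; exp(-0.1081*40) = 0.01324679
N_B = 0.1884 * 147839 / (0.1081 - 0.1884) * (5.335275e-04 - 0.01324679)
N_B = 4409.7

4409.7


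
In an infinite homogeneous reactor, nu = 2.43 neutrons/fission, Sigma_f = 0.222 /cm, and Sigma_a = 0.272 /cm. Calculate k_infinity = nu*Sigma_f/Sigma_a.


k_inf = nu * Sigma_f / Sigma_a
k_inf = 2.43 * 0.222 / 0.272
k_inf = 1.9833

1.9833


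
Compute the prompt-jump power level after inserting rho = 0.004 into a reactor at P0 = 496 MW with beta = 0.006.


P1/P0 = beta / (beta - rho)
P1/P0 = 0.006 / (0.006 - 0.004) = 3.000000
P1 = 496 * 3.000000 = 1488.0 MW

1488.0


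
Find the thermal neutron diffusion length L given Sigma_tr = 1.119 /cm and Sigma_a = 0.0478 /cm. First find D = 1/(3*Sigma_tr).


D = 1 / (3 * Sigma_tr) = 1 / (3 * 1.119) = 0.2978850 cm
L = sqrt(D / Sigma_a)
L = sqrt(0.2978850 / 0.0478)
L = 2.4964 cm

2.4964


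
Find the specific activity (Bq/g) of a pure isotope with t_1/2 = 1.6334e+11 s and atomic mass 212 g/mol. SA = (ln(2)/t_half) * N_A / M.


lambda = ln(2) / t_half = ln(2) / 1.6334e+11 = 4.243585e-12 /s
SA = lambda * N_A / M
SA = 4.243585e-12 * 6.022e23 / 212
SA = 1.2054e+10 Bq/g

1.2054e+10


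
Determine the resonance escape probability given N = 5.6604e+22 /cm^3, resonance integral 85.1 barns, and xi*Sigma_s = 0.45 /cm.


p = exp(-N * I * 1e-24 / (xi*Sigma_s))
p = exp(-5.6604e+22 * 85.1 * 1e-24 / 0.45)
p = 2.2445e-05

2.2445e-05


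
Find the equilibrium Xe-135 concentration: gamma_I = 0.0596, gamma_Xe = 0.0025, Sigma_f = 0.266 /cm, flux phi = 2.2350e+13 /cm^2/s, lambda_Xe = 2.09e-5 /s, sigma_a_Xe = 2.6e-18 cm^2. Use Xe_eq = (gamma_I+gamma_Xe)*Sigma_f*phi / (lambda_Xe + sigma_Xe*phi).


Xe_eq = (gamma_I + gamma_Xe) * Sigma_f * phi / (lambda_Xe + sigma_Xe * phi)
Numerator = (0.0596 + 0.0025) * 0.266 * 2.2350e+13 = 3.691907e+11
Denominator = 2.09e-5 + 2.6e-18 * 2.2350e+13 = 7.901000e-05
Xe_eq = 3.691907e+11 / 7.901000e-05 = 4.6727e+15 /cm^3

4.6727e+15


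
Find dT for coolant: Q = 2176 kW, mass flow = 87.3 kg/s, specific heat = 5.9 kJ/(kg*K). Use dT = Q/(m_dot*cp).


dT = Q / (m_dot * cp)
dT = 2176 / (87.3 * 5.9)
dT = 4.2247 C

4.2247


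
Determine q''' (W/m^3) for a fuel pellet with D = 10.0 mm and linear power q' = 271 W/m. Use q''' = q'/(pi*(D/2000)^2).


r = D / 2 / 1000 = 10.0 / 2 / 1000 = 0.005 m
q''' = q' / (pi * r^2)
q''' = 271 / (pi * 0.005^2)
q''' = 3.4505e+06 W/m^3

3.4505e+06


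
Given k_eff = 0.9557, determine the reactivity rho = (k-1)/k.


rho = (k_eff - 1) / k_eff
rho = (0.9557 - 1) / 0.9557
rho = -0.046353

-0.046353


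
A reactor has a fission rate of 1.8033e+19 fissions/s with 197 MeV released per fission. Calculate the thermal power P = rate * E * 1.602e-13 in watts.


P = fission_rate * E_MeV * 1.602e-13
P = 1.8033e+19 * 197 * 1.602e-13
P = 5.6911e+08 W

5.6911e+08


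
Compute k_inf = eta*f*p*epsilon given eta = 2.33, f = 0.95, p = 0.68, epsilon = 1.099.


k_inf = eta * f * p * epsilon
k_inf = 2.33 * 0.95 * 0.68 * 1.099
k_inf = 1.6542

1.6542


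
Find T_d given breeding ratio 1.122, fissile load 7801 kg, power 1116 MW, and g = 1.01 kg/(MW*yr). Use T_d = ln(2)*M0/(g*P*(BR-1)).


Breeding gain G = BR - 1 = 1.122 - 1 = 0.122
Fissile production rate = g * P * G = 1.01 * 1116 * 0.122 = 137.51352 kg/yr
T_d = ln(2) * M0 / (g * P * G)
T_d = ln(2) * 7801 / 137.51352 = 39.322 yr

39.322


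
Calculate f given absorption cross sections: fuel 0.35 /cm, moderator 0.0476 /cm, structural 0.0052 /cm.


f = Sigma_a_fuel / (Sigma_a_fuel + Sigma_a_mod + Sigma_a_other)
f = 0.35 / (0.35 + 0.0476 + 0.0052)
f = 0.86892

0.86892


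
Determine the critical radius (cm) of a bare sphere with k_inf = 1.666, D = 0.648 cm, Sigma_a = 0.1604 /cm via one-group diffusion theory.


L^2 = D / Sigma_a = 0.648 / 0.1604 = 4.039900 cm^2
B_m^2 = (k_inf - 1) / L^2 = (1.666 - 1) / 4.039900 = 0.1648556 /cm^2
For a bare sphere: B_g = pi/R, so R_c = pi / sqrt(B_m^2)
R_c = pi / sqrt(0.1648556) = 7.7375 cm

7.7375


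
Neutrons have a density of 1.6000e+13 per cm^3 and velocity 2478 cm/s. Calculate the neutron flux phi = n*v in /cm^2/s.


phi = n * v
phi = 1.6000e+13 * 2478
phi = 3.9648e+16 /cm^2/s

3.9648e+16


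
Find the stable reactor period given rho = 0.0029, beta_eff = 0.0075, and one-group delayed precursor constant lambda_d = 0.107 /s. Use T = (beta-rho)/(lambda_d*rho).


T = (beta - rho) / (lambda_d * rho)
T = (0.0075 - 0.0029) / (0.107 * 0.0029)
T = 14.824 s

14.824


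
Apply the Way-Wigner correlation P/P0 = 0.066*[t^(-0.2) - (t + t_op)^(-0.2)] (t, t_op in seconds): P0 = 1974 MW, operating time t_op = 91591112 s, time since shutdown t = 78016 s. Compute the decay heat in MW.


P/P0 = 0.066 * [t^(-0.2) - (t + t_op)^(-0.2)]
P/P0 = 0.066 * [78016^(-0.2) - (78016 + 91591112)^(-0.2)]
P/P0 = 0.066 * [0.1050905 - 0.02555968] = 0.005249034
P = 1974 * 0.005249034 = 10.362 MW

10.362


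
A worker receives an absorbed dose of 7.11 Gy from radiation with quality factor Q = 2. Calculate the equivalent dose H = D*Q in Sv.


H = D * Q
H = 7.11 * 2
H = 14.220 Sv

14.220
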